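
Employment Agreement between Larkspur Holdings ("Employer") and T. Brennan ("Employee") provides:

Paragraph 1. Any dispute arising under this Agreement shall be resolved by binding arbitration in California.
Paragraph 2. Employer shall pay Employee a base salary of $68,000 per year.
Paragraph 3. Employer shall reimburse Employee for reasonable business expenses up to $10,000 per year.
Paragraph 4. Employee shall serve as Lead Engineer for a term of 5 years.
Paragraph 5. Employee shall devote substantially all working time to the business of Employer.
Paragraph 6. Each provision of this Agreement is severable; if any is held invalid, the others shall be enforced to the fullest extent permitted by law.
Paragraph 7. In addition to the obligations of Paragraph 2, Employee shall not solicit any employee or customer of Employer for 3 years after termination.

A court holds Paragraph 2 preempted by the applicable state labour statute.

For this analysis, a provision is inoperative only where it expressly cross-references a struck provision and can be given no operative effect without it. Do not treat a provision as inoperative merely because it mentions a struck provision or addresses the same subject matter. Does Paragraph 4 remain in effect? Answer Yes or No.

Paragraph 2 is struck. Paragraph 7 mentions Paragraph 2 but its own obligation stands independently of Paragraph 2, so Paragraph 7 is not affected. No other provision's operative terms depend on Paragraph 2. Paragraph 6 is a severability clause and preserves every provision that can still be given independent effect. Paragraph 1, Paragraph 3, Paragraph 4, Paragraph 5, Paragraph 6, and Paragraph 7 remain in effect. Paragraph 4 is among the surviving provisions, so the answer is yes.

Yes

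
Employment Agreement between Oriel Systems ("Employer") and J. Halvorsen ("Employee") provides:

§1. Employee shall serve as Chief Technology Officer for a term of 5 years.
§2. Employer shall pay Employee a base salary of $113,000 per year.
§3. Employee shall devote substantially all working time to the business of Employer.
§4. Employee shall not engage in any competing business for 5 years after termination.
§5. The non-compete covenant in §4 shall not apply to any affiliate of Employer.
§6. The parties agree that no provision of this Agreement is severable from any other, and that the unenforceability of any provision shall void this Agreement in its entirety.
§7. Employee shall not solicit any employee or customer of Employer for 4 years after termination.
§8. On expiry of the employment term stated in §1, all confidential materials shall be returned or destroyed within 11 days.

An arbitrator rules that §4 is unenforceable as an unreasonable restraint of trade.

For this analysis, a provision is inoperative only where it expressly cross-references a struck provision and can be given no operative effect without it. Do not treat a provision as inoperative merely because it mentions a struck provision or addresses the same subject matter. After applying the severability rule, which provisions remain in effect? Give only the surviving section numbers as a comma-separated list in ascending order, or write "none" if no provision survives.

none

§4 is struck. §5 operates only by reference to §4, so it falls with §4. §6 provides that the Agreement is not severable, so the invalidity of any one provision voids the entire Agreement. No provision of the Agreement survives.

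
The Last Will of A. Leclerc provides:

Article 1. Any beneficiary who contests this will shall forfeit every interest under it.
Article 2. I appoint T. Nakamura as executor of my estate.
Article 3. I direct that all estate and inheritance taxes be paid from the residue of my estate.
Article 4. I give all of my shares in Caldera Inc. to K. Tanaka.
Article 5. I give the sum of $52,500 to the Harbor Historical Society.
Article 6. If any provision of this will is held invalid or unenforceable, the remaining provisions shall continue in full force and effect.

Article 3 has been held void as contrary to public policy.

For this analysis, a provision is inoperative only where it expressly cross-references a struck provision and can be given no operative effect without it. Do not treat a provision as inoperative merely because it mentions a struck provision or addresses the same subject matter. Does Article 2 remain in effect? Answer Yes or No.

Yes

Article 3 is struck. Nothing else in the will is defined by reference to Article 3. Under the severability clause in Article 6, the remaining provisions continue in force. Article 1, Article 2, Article 4, Article 5, and Article 6 remain in effect. Article 2 is among the surviving provisions, so the answer is yes.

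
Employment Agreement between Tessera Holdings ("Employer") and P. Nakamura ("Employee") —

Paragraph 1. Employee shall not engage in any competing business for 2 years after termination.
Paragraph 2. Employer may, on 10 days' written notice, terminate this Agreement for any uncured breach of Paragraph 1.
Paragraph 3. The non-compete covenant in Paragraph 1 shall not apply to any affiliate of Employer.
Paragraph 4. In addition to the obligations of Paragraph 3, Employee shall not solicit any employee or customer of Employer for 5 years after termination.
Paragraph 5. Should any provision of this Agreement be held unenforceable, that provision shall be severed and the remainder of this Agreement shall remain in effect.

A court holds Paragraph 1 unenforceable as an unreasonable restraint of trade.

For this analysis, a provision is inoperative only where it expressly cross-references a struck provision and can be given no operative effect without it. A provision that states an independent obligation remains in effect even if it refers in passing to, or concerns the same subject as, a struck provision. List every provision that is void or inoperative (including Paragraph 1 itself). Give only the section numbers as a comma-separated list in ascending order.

1, 2, 3

Paragraph 1 is struck. Paragraph 2 operates only by reference to Paragraph 1, so it falls with Paragraph 1. Paragraph 3 has no operative effect of its own apart from Paragraph 1 and is therefore inoperative. Although Paragraph 4 refers to Paragraph 3, its operative terms do not depend on Paragraph 3, so it remains in effect. Paragraph 5 is a severability clause and preserves every provision that can still be given independent effect. The provisions still in force are Paragraph 4 and Paragraph 5.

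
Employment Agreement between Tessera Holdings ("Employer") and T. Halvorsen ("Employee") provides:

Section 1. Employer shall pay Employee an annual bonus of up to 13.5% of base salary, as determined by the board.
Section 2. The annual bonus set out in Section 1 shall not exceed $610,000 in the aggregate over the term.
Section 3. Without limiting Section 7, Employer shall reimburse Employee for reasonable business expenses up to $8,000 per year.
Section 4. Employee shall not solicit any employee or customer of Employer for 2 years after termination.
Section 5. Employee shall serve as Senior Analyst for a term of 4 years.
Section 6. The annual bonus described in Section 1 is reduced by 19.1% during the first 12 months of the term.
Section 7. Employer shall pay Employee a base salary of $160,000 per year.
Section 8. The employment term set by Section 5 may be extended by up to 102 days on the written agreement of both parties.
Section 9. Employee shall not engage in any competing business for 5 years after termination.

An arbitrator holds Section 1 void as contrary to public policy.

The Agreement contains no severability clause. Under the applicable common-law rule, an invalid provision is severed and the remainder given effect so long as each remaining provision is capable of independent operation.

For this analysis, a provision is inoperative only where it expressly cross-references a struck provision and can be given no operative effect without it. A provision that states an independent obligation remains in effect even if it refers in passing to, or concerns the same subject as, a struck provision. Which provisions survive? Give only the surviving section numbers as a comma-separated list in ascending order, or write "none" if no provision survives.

3, 4, 5, 7, 8, 9

Section 1 is struck. Section 2 has no operative effect of its own apart from Section 1 and is therefore inoperative. Section 6 operates only by reference to Section 1, so it falls with Section 1. Under the stated default rule, only provisions that cannot operate independently fall away; the rest are enforced. Section 3, Section 4, Section 5, Section 7, Section 8, and Section 9 remain in effect.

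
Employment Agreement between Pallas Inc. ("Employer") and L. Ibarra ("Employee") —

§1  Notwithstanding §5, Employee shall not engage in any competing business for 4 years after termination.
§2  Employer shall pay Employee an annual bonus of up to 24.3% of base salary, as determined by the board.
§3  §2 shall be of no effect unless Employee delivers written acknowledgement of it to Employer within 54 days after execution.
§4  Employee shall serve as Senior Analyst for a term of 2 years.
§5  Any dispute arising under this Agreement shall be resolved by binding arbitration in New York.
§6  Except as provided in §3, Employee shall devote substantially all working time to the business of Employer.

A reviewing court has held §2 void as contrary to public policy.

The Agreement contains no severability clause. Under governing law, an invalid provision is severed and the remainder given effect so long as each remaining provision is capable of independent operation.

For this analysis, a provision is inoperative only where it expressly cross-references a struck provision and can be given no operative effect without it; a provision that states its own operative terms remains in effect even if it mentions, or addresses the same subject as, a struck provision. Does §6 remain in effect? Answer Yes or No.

Yes

§2 is struck. §3 has no operative effect of its own apart from §2 and is therefore inoperative. §6 mentions §3 but its own obligation stands independently of §3, so §6 is not affected. Under the stated default rule, only provisions that cannot operate independently fall away; the rest are enforced. The provisions still in force are §1, §4, §5, and §6. §6 is among the surviving provisions, so the answer is yes.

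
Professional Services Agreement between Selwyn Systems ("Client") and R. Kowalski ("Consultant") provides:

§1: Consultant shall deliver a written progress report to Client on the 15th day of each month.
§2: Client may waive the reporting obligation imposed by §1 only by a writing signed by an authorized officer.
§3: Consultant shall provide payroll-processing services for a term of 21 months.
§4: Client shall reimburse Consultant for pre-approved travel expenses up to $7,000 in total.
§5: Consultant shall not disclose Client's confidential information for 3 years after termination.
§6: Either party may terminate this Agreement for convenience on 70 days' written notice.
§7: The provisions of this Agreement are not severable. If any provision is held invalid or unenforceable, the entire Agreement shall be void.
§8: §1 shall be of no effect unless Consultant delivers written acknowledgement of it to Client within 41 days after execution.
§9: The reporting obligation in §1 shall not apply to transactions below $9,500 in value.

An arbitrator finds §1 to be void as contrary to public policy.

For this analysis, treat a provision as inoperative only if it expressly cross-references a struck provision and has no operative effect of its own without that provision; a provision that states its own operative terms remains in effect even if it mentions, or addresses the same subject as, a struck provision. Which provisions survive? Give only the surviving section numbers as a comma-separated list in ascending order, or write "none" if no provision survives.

none

§1 is struck. §2 has no operative effect of its own apart from §1 and is therefore inoperative. The only function of §8 is the acknowledgement condition for §1, so it cannot stand once §1 is removed. §9 has no operative effect of its own apart from §1 and is therefore inoperative. §7 provides that the Agreement is not severable, so the invalidity of any one provision voids the entire Agreement. No provision of the Agreement survives.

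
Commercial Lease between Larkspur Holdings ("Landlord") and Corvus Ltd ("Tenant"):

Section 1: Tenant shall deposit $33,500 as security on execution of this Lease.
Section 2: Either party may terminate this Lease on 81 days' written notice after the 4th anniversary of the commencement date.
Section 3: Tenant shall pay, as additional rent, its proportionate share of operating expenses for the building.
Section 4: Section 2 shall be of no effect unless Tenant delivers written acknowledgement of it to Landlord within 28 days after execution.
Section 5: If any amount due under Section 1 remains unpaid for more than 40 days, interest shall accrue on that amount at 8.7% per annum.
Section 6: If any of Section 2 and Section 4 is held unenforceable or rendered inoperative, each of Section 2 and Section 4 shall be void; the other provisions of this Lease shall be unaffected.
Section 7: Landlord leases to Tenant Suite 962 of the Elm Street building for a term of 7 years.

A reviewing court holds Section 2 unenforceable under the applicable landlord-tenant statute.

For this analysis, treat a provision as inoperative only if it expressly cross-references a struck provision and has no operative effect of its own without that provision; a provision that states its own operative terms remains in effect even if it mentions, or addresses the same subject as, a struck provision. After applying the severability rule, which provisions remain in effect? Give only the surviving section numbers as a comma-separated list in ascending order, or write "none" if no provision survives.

Section 2 is struck. Section 4 has no operative effect of its own apart from Section 2 and is therefore inoperative. Section 6 declares Section 2 and Section 4 mutually dependent; since one of them has fallen, all of them are of no effect. The remainder continues in force under Section 6. Section 1, Section 3, Section 5, Section 6, and Section 7 remain in effect.

1, 3, 5, 6, 7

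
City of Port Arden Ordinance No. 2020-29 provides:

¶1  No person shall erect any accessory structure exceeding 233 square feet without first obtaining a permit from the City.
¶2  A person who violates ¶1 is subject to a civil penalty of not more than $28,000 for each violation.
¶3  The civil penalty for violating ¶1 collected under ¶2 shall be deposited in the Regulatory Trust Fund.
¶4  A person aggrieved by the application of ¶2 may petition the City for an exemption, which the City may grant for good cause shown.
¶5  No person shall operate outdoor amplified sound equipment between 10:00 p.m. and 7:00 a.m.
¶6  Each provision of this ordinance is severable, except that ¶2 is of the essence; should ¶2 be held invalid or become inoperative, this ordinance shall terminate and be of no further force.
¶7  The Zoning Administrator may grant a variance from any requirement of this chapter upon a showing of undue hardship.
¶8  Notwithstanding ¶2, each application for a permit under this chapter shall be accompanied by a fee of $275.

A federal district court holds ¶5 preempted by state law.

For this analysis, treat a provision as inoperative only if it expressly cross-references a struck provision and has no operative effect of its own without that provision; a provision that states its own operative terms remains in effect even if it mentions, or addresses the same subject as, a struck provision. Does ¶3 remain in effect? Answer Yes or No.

¶5 is struck. No other provision's operative terms depend on ¶5. ¶6 makes ¶2 an essential term, but ¶2 is unaffected, so the severability proviso in ¶6 preserves the remaining provisions. That leaves ¶1, ¶2, ¶3, ¶4, ¶6, ¶7, and ¶8 in effect. ¶3 is among the surviving provisions, so the answer is yes.

Yes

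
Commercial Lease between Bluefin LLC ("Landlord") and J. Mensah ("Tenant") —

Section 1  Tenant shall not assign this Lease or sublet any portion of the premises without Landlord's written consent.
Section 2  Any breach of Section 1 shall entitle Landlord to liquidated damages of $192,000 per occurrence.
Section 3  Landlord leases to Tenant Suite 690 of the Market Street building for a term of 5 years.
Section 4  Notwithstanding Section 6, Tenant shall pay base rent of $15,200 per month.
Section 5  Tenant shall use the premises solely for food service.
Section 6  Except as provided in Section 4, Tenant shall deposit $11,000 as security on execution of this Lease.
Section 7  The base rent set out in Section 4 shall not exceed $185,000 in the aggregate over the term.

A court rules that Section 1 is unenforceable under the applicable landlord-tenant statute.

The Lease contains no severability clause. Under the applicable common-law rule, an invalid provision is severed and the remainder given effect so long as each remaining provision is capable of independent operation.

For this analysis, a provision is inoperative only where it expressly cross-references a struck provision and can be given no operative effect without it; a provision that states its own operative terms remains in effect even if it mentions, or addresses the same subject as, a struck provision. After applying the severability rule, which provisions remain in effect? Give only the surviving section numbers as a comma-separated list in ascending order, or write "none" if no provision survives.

3, 4, 5, 6, 7

Section 1 is struck. Section 2 operates only by reference to Section 1, so it falls with Section 1. With no severability clause, the stated default rule severs what cannot stand and enforces each remaining provision that can operate on its own. The provisions still in force are Section 3, Section 4, Section 5, Section 6, and Section 7.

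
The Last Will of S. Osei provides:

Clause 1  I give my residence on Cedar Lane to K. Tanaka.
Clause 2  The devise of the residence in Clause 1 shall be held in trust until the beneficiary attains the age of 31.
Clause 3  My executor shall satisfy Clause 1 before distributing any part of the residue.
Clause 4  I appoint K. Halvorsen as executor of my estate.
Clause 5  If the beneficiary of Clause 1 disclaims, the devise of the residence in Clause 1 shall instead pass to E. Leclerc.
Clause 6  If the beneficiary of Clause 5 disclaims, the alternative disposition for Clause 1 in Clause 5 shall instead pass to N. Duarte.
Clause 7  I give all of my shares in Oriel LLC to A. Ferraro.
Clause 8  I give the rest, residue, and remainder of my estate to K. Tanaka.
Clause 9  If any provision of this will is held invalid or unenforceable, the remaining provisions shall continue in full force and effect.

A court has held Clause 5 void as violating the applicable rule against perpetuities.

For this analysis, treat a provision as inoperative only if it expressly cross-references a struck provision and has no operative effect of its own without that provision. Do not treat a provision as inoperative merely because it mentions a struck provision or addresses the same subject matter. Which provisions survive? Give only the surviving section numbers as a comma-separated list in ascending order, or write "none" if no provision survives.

1, 2, 3, 4, 7, 8, 9

Clause 5 is struck. Clause 6 merely fixes the alternative disposition for Clause 5; with Clause 5 gone it has nothing to operate on and falls away. Clause 9 is a severability clause and preserves every provision that can still be given independent effect. That leaves Clause 1, Clause 2, Clause 3, Clause 4, Clause 7, Clause 8, and Clause 9 in effect.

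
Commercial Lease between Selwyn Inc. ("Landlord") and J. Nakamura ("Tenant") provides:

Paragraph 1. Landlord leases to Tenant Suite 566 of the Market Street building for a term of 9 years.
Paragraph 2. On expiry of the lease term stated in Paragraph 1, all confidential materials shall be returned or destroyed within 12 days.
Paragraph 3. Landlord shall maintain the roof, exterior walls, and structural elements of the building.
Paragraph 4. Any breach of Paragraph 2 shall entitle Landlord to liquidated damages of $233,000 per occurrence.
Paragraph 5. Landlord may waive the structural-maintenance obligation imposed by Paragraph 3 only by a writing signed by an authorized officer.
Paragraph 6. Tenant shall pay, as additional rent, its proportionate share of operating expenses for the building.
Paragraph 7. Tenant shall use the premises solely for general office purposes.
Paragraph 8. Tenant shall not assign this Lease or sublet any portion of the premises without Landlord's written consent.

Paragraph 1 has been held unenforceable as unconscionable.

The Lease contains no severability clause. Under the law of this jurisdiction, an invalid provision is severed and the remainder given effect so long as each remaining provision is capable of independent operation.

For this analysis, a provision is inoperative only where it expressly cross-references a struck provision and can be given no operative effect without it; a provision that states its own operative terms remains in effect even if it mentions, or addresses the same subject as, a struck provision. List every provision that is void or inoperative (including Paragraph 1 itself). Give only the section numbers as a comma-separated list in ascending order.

Paragraph 1 is struck. Paragraph 2 merely fixes the return obligation tied to Paragraph 1; with Paragraph 1 gone it has nothing to operate on and falls away. Paragraph 4 has no operative effect of its own apart from Paragraph 2 and is therefore inoperative. With no severability clause, the stated default rule severs what cannot stand and enforces each remaining provision that can operate on its own. That leaves Paragraph 3, Paragraph 5, Paragraph 6, Paragraph 7, and Paragraph 8 in effect.

1, 2, 4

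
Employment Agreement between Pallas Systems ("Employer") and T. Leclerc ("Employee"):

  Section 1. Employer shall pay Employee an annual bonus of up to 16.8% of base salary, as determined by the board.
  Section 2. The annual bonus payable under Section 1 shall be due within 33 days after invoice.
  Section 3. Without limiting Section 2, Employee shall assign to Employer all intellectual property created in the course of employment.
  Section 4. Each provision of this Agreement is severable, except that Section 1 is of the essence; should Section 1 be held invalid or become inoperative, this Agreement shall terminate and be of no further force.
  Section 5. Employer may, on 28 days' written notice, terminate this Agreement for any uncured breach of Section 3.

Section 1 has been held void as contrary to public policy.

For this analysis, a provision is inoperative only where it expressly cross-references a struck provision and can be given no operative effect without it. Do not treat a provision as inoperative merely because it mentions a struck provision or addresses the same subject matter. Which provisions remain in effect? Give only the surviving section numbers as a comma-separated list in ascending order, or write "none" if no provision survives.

none

Section 1 is struck. Section 2 has no operative effect of its own apart from Section 1 and is therefore inoperative. Section 4 makes Section 1 an essential term, and Section 1 is the provision held invalid; under Section 4, the entire Agreement is therefore void. No provision of the Agreement survives.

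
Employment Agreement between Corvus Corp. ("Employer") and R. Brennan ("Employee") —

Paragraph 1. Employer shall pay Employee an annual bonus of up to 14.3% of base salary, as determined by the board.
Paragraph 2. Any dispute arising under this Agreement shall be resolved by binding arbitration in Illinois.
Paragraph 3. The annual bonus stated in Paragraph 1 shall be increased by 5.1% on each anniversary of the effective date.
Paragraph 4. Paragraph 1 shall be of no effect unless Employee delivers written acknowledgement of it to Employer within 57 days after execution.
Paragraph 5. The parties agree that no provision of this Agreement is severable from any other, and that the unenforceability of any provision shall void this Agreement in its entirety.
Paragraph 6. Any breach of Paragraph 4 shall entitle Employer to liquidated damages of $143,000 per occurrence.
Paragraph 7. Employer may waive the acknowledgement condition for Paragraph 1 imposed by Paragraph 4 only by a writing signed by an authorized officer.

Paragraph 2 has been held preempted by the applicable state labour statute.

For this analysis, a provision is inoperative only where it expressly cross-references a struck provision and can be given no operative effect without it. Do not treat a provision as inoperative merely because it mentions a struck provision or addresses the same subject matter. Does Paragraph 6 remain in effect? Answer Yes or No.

No

Paragraph 2 is struck. Nothing else in the Agreement is defined by reference to Paragraph 2. Paragraph 5 provides that the Agreement is not severable, so the invalidity of any one provision voids the entire Agreement. No provision of the Agreement survives. Paragraph 6 is among the inoperative provisions, so the answer is no.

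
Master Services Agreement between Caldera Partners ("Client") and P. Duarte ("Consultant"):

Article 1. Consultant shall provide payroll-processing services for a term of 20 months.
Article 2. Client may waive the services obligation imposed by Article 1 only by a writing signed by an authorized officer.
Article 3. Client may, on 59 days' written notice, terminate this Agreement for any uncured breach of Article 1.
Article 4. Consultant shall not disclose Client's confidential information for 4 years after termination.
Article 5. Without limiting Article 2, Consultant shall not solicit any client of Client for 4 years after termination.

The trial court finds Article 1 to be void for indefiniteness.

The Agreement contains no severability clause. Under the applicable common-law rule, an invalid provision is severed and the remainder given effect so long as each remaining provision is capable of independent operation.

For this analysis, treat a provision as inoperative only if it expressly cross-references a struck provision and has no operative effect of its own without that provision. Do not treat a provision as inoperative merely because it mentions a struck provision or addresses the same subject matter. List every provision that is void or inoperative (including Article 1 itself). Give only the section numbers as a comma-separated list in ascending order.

Article 1 is struck. The only function of Article 2 is the waiver condition for Article 1, so it cannot stand once Article 1 is removed. The only function of Article 3 is the termination right for breach of Article 1, so it cannot stand once Article 1 is removed. Although Article 5 refers to Article 2, its operative terms do not depend on Article 2, so it remains in effect. Under the stated default rule, only provisions that cannot operate independently fall away; the rest are enforced. The provisions still in force are Article 4 and Article 5.

1, 2, 3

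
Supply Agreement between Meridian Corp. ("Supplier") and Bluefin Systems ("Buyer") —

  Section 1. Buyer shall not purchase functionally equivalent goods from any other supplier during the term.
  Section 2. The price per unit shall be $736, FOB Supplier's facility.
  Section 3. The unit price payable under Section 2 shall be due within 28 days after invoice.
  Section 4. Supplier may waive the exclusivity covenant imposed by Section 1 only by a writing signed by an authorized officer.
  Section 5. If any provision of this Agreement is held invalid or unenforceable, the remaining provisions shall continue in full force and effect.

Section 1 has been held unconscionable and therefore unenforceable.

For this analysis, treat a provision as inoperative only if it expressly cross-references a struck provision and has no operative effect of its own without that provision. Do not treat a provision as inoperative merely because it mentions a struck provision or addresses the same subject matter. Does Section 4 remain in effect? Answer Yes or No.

Section 1 is struck. The only function of Section 4 is the waiver condition for Section 1, so it cannot stand once Section 1 is removed. Section 5 is a severability clause and preserves every provision that can still be given independent effect. That leaves Section 2, Section 3, and Section 5 in effect. Section 4 is among the inoperative provisions, so the answer is no.

No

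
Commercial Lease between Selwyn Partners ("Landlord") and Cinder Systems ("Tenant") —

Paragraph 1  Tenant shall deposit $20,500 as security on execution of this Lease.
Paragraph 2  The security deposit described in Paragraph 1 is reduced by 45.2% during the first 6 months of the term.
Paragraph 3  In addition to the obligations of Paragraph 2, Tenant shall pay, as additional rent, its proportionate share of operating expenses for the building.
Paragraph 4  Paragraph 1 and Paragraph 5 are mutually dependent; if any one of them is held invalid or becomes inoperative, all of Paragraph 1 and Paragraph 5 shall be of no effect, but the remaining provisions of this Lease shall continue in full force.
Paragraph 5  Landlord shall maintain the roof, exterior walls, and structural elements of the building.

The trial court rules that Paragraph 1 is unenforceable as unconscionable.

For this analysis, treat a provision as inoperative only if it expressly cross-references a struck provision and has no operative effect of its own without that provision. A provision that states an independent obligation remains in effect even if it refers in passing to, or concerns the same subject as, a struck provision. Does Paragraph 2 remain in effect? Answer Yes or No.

Paragraph 1 is struck. Paragraph 2 operates only by reference to Paragraph 1, so it falls with Paragraph 1. Although Paragraph 3 refers to Paragraph 2, its operative terms do not depend on Paragraph 2, so it remains in effect. Paragraph 4 declares Paragraph 1 and Paragraph 5 mutually dependent; since one of them has fallen, all of them are of no effect. That brings down Paragraph 5 as well. The remainder continues in force under Paragraph 4. That leaves Paragraph 3 and Paragraph 4 in effect. Paragraph 2 is among the inoperative provisions, so the answer is no.

No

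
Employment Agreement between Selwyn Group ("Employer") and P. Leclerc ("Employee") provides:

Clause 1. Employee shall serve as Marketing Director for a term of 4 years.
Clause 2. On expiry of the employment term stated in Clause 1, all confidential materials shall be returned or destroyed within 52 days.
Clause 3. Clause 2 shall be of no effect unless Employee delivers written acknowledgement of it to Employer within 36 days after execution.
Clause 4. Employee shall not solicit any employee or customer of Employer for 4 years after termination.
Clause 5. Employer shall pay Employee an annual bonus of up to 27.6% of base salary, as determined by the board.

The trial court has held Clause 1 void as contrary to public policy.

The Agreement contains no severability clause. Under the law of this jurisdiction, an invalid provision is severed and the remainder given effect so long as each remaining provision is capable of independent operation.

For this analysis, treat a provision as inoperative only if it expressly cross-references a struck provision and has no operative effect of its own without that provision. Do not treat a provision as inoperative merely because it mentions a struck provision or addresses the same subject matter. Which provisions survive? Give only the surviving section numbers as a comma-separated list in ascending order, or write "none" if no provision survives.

4, 5

Clause 1 is struck. Clause 2 operates only by reference to Clause 1, so it falls with Clause 1. The only function of Clause 3 is the acknowledgement condition for Clause 2, so it cannot stand once Clause 2 is removed. With no severability clause, the stated default rule severs what cannot stand and enforces each remaining provision that can operate on its own. Clause 4 and Clause 5 remain in effect.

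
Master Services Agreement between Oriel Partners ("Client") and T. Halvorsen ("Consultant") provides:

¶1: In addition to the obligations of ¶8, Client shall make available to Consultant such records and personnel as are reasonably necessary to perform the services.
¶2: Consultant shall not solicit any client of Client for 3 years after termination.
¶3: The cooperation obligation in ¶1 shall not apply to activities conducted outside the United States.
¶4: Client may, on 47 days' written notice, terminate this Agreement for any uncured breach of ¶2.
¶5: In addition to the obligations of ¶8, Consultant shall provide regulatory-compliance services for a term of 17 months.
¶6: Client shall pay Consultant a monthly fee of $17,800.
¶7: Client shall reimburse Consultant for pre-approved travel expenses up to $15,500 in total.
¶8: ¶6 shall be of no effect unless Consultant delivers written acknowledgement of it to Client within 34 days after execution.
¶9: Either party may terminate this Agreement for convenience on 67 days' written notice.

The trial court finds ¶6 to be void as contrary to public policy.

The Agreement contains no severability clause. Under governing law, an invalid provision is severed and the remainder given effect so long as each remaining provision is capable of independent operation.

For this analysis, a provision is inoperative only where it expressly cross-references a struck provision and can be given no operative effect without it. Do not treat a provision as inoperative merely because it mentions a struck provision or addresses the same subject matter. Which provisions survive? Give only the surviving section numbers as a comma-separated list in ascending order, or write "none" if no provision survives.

¶6 is struck. ¶8 merely fixes the acknowledgement condition for ¶6; with ¶6 gone it has nothing to operate on and falls away. ¶5 mentions ¶8 but its own obligation stands independently of ¶8, so ¶5 is not affected. Although ¶1 refers to ¶8, its operative terms do not depend on ¶8, so it remains in effect. Under the stated default rule, only provisions that cannot operate independently fall away; the rest are enforced. That leaves ¶1, ¶2, ¶3, ¶4, ¶5, ¶7, and ¶9 in effect.

1, 2, 3, 4, 5, 7, 9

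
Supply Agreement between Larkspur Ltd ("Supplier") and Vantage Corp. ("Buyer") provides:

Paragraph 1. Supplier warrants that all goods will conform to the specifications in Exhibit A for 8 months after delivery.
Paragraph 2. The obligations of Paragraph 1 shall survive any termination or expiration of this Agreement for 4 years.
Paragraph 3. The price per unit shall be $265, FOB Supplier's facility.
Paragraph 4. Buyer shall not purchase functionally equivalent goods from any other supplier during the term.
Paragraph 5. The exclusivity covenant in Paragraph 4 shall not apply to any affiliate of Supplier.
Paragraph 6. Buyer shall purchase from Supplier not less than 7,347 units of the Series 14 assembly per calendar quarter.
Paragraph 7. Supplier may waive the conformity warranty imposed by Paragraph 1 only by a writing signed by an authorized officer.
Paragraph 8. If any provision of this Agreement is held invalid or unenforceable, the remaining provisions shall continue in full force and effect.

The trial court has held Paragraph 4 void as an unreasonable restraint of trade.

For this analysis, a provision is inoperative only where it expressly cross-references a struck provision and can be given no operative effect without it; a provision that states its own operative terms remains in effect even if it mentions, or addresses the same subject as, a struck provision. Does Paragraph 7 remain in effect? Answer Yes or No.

Yes

Paragraph 4 is struck. Paragraph 5 operates only by reference to Paragraph 4, so it falls with Paragraph 4. Under the severability clause in Paragraph 8, the remaining provisions continue in force. That leaves Paragraph 1, Paragraph 2, Paragraph 3, Paragraph 6, Paragraph 7, and Paragraph 8 in effect. Paragraph 7 is among the surviving provisions, so the answer is yes.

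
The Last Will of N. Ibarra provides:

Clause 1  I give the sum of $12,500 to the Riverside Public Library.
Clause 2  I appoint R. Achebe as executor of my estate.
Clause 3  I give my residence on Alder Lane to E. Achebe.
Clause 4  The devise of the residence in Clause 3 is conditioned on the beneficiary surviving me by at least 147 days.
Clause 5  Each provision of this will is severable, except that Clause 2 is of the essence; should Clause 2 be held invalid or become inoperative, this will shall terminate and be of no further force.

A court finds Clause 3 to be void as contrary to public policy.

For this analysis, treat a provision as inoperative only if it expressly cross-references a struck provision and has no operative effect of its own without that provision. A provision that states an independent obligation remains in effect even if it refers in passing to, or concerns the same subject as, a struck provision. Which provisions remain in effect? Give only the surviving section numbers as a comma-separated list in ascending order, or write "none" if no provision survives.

1, 2, 5

Clause 3 is struck. The only function of Clause 4 is the survivorship condition on Clause 3, so it cannot stand once Clause 3 is removed. Clause 5 makes Clause 2 an essential term, but Clause 2 is unaffected, so the severability proviso in Clause 5 preserves the remaining provisions. That leaves Clause 1, Clause 2, and Clause 5 in effect.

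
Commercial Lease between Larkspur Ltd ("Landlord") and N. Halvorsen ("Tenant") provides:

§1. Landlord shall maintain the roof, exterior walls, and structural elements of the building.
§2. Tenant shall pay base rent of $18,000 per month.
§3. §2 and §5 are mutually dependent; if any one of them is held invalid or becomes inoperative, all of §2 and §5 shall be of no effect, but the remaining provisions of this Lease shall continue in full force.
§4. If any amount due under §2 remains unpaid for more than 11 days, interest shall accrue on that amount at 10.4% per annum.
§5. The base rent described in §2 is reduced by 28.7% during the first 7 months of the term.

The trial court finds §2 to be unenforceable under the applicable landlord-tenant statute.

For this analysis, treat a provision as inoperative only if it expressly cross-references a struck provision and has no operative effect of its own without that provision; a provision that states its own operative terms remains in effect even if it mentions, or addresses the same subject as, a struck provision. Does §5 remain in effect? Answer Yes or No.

§2 is struck. §4 does nothing except set the default interest on the base rent by reference to §2; with §2 gone it has no independent effect and is inoperative. §5 does nothing except set the introductory reduction to the base rent by reference to §2; with §2 gone it has no independent effect and is inoperative. §3 declares §2 and §5 mutually dependent; since one of them has fallen, all of them are of no effect. The remainder continues in force under §3. §1 and §3 remain in effect. §5 is among the inoperative provisions, so the answer is no.

No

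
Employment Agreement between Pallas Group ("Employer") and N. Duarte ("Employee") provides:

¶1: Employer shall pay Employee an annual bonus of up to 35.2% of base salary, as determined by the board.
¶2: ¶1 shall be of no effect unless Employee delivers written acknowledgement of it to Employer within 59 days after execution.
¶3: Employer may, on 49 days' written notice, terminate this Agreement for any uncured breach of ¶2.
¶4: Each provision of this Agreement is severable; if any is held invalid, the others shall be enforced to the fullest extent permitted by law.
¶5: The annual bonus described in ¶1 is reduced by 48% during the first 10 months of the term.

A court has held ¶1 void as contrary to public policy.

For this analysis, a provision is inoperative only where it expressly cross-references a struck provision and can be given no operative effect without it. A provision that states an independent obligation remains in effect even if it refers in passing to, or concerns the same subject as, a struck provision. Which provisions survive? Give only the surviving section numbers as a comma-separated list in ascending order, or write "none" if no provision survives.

¶1 is struck. ¶2 has no operative effect of its own apart from ¶1 and is therefore inoperative. ¶5 operates only by reference to ¶1, so it falls with ¶1. ¶3 operates only by reference to ¶2, so it falls with ¶2. ¶4 is a severability clause and preserves every provision that can still be given independent effect. Only ¶4 remains in effect.

4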